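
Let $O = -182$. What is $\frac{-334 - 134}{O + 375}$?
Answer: $- \frac{468}{193} \approx -2.4249$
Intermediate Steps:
$\frac{-334 - 134}{O + 375} = \frac{-334 - 134}{-182 + 375} = - \frac{468}{193}$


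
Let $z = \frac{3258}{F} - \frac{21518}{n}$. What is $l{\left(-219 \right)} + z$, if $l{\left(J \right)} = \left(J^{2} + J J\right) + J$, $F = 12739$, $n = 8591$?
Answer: $\frac{10473561873223}{109440749} \approx 95701.0$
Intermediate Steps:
$z = - \frac{246128324}{109440749}$ ($z = \frac{3258}{12739} - \frac{21518}{8591} = - \frac{246128324}{109440749} \approx -2.249$)
$l{\left(J \right)} = J + 2 J^{2}$ ($l{\left(J \right)} = \left(J^{2} + J^{2}\right) + J = 2 J^{2} + J = J + 2 J^{2}$)
$l{\left(-219 \right)} + z = - 219 \left(1 + 2 \left(-219\right)\right) - \frac{246128324}{109440749} = - 219 \left(1 - 438\right) - \frac{246128324}{109440749} = \left(-219\right) \left(-437\right) - \frac{246128324}{109440749} = 95703 - \frac{246128324}{109440749} = \frac{10473561873223}{109440749}$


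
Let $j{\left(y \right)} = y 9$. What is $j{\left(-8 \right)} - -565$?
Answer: $493$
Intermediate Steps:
$j{\left(y \right)} = 9 y$
$j{\left(-8 \right)} - -565 = 9 \left(-8\right) - -565 = -72 + 565 = 493$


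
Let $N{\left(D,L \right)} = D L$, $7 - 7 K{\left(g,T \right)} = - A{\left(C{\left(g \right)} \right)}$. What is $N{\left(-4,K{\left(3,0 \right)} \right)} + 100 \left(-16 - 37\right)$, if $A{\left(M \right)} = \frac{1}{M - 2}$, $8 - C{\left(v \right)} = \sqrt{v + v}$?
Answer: $- \frac{185644}{35} - \frac{2 \sqrt{6}}{105} \approx -5304.2$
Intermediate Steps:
$C{\left(v \right)} = 8 - \sqrt{2} \sqrt{v}$ ($C{\left(v \right)} = 8 - \sqrt{v + v} = 8 - \sqrt{2 v} = 8 - \sqrt{2} \sqrt{v}$)
$A{\left(M \right)} = \frac{1}{-2 + M}$
$K{\left(g,T \right)} = 1 + \frac{1}{7 \left(6 - \sqrt{2} \sqrt{g}\right)}$ ($K{\left(g,T \right)} = 1 - \frac{\left(-1\right) \frac{1}{-2 - \left(-8 + \sqrt{2} \sqrt{g}\right)}}{7} = 1 - \frac{\left(-1\right) \frac{1}{6 - \sqrt{2} \sqrt{g}}}{7} = 1 + \frac{1}{7 \left(6 - \sqrt{2} \sqrt{g}\right)}$)
$N{\left(-4,K{\left(3,0 \right)} \right)} + 100 \left(-16 - 37\right) = - 4 \frac{- \frac{43}{7} + \sqrt{2} \sqrt{3}}{-6 + \sqrt{2} \sqrt{3}} + 100 \left(-16 - 37\right) = - 4 \frac{- \frac{43}{7} + \sqrt{6}}{-6 + \sqrt{6}} + 100 \left(-16 - 37\right) = - \frac{4 \left(- \frac{43}{7} + \sqrt{6}\right)}{-6 + \sqrt{6}} + 100 \left(-53\right) = - \frac{4 \left(- \frac{43}{7} + \sqrt{6}\right)}{-6 + \sqrt{6}} - 5300 = -5300 - \frac{4 \left(- \frac{43}{7} + \sqrt{6}\right)}{-6 + \sqrt{6}}$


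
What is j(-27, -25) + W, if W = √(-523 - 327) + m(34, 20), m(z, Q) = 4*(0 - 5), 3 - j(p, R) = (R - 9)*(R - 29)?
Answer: -1853 + 5*I*√34 ≈ -1853.0 + 29.155*I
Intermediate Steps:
j(p, R) = 3 - (-29 + R)*(-9 + R) (j(p, R) = 3 - (R - 9)*(R - 29) = 3 - (-9 + R)*(-29 + R) = 3 - (-29 + R)*(-9 + R))
m(z, Q) = -20 (m(z, Q) = 4*(-5) = -20)
W = -20 + 5*I*√34 (W = √(-523 - 327) - 20 = √(-850) - 20 = 5*I*√34 - 20 = -20 + 5*I*√34 ≈ -20.0 + 29.155*I)
j(-27, -25) + W = (-258 - 1*(-25)² + 38*(-25)) + (-20 + 5*I*√34) = (-258 - 1*625 - 950) + (-20 + 5*I*√34) = (-258 - 625 - 950) + (-20 + 5*I*√34) = -1833 + (-20 + 5*I*√34) = -1853 + 5*I*√34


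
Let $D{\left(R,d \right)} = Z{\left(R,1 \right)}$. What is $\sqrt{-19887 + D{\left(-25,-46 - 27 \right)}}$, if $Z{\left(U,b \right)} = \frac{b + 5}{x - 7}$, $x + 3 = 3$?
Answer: $\frac{i \sqrt{974505}}{7} \approx 141.02 i$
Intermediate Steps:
$x = 0$ ($x = -3 + 3 = 0$)
$Z{\left(U,b \right)} = - \frac{5}{7} - \frac{b}{7}$ ($Z{\left(U,b \right)} = \frac{b + 5}{0 - 7} = \frac{5 + b}{-7} = \left(5 + b\right) \left(- \frac{1}{7}\right) = - \frac{5}{7} - \frac{b}{7}$)
$D{\left(R,d \right)} = - \frac{6}{7}$ ($D{\left(R,d \right)} = - \frac{5}{7} - \frac{1}{7} = - \frac{6}{7}$)
$\sqrt{-19887 + D{\left(-25,-46 - 27 \right)}} = \sqrt{-19887 - \frac{6}{7}} = \sqrt{- \frac{139215}{7}} = \frac{i \sqrt{974505}}{7}$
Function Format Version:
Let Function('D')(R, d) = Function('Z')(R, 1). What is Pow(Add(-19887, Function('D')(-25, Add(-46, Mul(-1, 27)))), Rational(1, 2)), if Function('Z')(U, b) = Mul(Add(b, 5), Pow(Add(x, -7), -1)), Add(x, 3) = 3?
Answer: Mul(Rational(1, 7), I, Pow(974505, Rational(1, 2))) ≈ Mul(141.02, I)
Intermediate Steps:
x = 0 (x = Add(-3, 3) = 0)
Function('Z')(U, b) = Add(Rational(-5, 7), Mul(Rational(-1, 7), b)) (Function('Z')(U, b) = Mul(Add(b, 5), Pow(Add(0, -7), -1)) = Mul(Add(5, b), Pow(-7, -1)) = Mul(Add(5, b), Rational(-1, 7)) = Add(Rational(-5, 7), Mul(Rational(-1, 7), b)))
Function('D')(R, d) = Rational(-6, 7) (Function('D')(R, d) = Add(Rational(-5, 7), Mul(Rational(-1, 7), 1)) = Add(Rational(-5, 7), Rational(-1, 7)) = Rational(-6, 7))
Pow(Add(-19887, Function('D')(-25, Add(-46, Mul(-1, 27)))), Rational(1, 2)) = Pow(Add(-19887, Rational(-6, 7)), Rational(1, 2)) = Pow(Rational(-139215, 7), Rational(1, 2)) = Mul(Rational(1, 7), I, Pow(974505, Rational(1, 2)))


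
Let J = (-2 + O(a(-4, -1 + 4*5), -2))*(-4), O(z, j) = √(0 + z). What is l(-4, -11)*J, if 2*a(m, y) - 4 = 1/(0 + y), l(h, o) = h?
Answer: -32 + 8*√2926/19 ≈ -9.2242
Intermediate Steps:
a(m, y) = 2 + 1/(2*y) (a(m, y) = 2 + 1/(2*(0 + y)) = 2 + 1/(2*y))
O(z, j) = √z
J = 8 - 2*√2926/19 (J = (-2 + √(2 + 1/(2*(-1 + 4*5))))*(-4) = (-2 + √(2 + 1/(2*(-1 + 20))))*(-4) = (-2 + √(2 + (½)/19))*(-4) = (-2 + √(2 + (½)*(1/19)))*(-4) = (-2 + √(2 + 1/38))*(-4) = (-2 + √(77/38))*(-4) = (-2 + √2926/38)*(-4) = 8 - 2*√2926/19 ≈ 2.3061)
l(-4, -11)*J = -4*(8 - 2*√2926/19) = -32 + 8*√2926/19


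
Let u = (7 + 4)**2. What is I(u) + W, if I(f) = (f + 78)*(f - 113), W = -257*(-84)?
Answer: 23180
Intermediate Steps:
W = 21588
u = 121 (u = 11**2 = 121)
I(f) = (-113 + f)*(78 + f) (I(f) = (78 + f)*(-113 + f) = (-113 + f)*(78 + f))
I(u) + W = (-8814 + 121**2 - 35*121) + 21588 = (-8814 + 14641 - 4235) + 21588 = 1592 + 21588 = 23180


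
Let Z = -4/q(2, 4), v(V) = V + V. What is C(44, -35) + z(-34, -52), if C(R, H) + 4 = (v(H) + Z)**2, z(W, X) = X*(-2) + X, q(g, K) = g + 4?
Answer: 45376/9 ≈ 5041.8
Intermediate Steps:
q(g, K) = 4 + g
v(V) = 2*V
z(W, X) = -X (z(W, X) = -2*X + X = -X)
Z = -2/3 (Z = -4/(4 + 2) = -4/6 = -4*1/6 = -2/3 ≈ -0.66667)
C(R, H) = -4 + (-2/3 + 2*H)**2 (C(R, H) = -4 + (2*H - 2/3)**2 = -4 + (-2/3 + 2*H)**2)
C(44, -35) + z(-34, -52) = (-4 + 4*(-1 + 3*(-35))**2/9) - 1*(-52) = (-4 + 4*(-1 - 105)**2/9) + 52 = (-4 + (4/9)*(-106)**2) + 52 = (-4 + (4/9)*11236) + 52 = (-4 + 44944/9) + 52 = 44908/9 + 52 = 45376/9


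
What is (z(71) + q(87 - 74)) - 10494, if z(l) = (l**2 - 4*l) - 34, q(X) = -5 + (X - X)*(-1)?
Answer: -5776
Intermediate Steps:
q(X) = -5 (q(X) = -5 + 0*(-1) = -5 + 0 = -5)
z(l) = -34 + l**2 - 4*l
(z(71) + q(87 - 74)) - 10494 = ((-34 + 71**2 - 4*71) - 5) - 10494 = ((-34 + 5041 - 284) - 5) - 10494 = (4723 - 5) - 10494 = 4718 - 10494 = -5776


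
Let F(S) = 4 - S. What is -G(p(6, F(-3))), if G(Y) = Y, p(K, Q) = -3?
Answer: 3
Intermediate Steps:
-G(p(6, F(-3))) = -1*(-3) = 3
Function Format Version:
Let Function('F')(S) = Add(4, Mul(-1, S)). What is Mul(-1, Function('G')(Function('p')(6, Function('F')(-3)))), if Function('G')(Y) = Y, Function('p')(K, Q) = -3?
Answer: 3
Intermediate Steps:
Mul(-1, Function('G')(Function('p')(6, Function('F')(-3)))) = Mul(-1, -3) = 3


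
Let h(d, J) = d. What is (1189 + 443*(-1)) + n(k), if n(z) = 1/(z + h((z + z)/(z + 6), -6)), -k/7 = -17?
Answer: 11274423/15113 ≈ 746.01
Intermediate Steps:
k = 119 (k = -7*(-17) = 119)
n(z) = 1/(z + 2*z/(6 + z)) (n(z) = 1/(z + (z + z)/(z + 6)) = 1/(z + (2*z)/(6 + z)) = 1/(z + 2*z/(6 + z)))
(1189 + 443*(-1)) + n(k) = (1189 + 443*(-1)) + (6 + 119)/(119*(8 + 119)) = (1189 - 443) + (1/119)*125/127 = 746 + (1/119)*(1/127)*125 = 746 + 125/15113 = 11274423/15113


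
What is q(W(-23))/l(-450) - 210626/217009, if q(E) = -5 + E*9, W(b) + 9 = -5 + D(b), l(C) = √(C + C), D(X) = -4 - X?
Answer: -16202/16693 - 4*I/3 ≈ -0.97059 - 1.3333*I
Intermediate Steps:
l(C) = √2*√C (l(C) = √(2*C) = √2*√C)
W(b) = -18 - b (W(b) = -9 + (-5 + (-4 - b)) = -9 + (-9 - b) = -18 - b)
q(E) = -5 + 9*E
q(W(-23))/l(-450) - 210626/217009 = (-5 + 9*(-18 - 1*(-23)))/((√2*√(-450))) - 210626/217009 = (-5 + 9*(-18 + 23))/((√2*(15*I*√2))) - 210626*1/217009 = (-5 + 9*5)/((30*I)) - 16202/16693 = (-5 + 45)*(-I/30) - 16202/16693 = 40*(-I/30) - 16202/16693 = -4*I/3 - 16202/16693 = -16202/16693 - 4*I/3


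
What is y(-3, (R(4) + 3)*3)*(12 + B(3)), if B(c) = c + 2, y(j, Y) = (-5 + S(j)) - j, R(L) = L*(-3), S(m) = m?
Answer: -85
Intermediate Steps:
R(L) = -3*L
y(j, Y) = -5 (y(j, Y) = (-5 + j) - j = -5)
B(c) = 2 + c
y(-3, (R(4) + 3)*3)*(12 + B(3)) = -5*(12 + (2 + 3)) = -5*(12 + 5) = -5*17 = -85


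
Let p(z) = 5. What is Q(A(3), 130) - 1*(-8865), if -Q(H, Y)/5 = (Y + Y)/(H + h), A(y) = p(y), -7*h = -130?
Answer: 290725/33 ≈ 8809.8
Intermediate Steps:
h = 130/7 (h = -⅐*(-130) = 130/7 ≈ 18.571)
A(y) = 5
Q(H, Y) = -10*Y/(130/7 + H) (Q(H, Y) = -5*(Y + Y)/(H + 130/7) = -5*2*Y/(130/7 + H) = -10*Y/(130/7 + H))
Q(A(3), 130) - 1*(-8865) = -70*130/(130 + 7*5) - 1*(-8865) = -70*130/(130 + 35) + 8865 = -70*130/165 + 8865 = -70*130*1/165 + 8865 = -1820/33 + 8865 = 290725/33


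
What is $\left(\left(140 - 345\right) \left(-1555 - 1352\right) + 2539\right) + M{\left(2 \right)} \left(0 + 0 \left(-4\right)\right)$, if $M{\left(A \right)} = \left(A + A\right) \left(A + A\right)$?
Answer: $598474$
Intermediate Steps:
$M{\left(A \right)} = 4 A^{2}$ ($M{\left(A \right)} = 2 A 2 A = 4 A^{2}$)
$\left(\left(140 - 345\right) \left(-1555 - 1352\right) + 2539\right) + M{\left(2 \right)} \left(0 + 0 \left(-4\right)\right) = \left(\left(140 - 345\right) \left(-1555 - 1352\right) + 2539\right) + 4 \cdot 2^{2} \left(0 + 0 \left(-4\right)\right) = \left(\left(-205\right) \left(-2907\right) + 2539\right) + 4 \cdot 4 \left(0 + 0\right) = \left(595935 + 2539\right) + 16 \cdot 0 = 598474 + 0 = 598474$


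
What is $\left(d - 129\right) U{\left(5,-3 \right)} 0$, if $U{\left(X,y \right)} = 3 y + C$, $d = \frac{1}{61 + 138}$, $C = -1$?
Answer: $0$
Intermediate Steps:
$d = \frac{1}{199} \approx 0.0050251$
$U{\left(X,y \right)} = -1 + 3 y$ ($U{\left(X,y \right)} = 3 y - 1 = -1 + 3 y$)
$\left(d - 129\right) U{\left(5,-3 \right)} 0 = \left(\frac{1}{199} - 129\right) \left(-1 + 3 \left(-3\right)\right) 0 = - \frac{25670 \left(-1 - 9\right) 0}{199} = - \frac{25670 \left(\left(-10\right) 0\right)}{199} = \left(- \frac{25670}{199}\right) 0 = 0$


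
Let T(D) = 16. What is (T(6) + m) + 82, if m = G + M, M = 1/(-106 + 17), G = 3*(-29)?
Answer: 978/89 ≈ 10.989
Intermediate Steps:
G = -87
M = -1/89 (M = 1/(-89) = -1/89 ≈ -0.011236)
m = -7744/89 (m = -87 - 1/89 = -7744/89 ≈ -87.011)
(T(6) + m) + 82 = (16 - 7744/89) + 82 = -6320/89 + 82 = 978/89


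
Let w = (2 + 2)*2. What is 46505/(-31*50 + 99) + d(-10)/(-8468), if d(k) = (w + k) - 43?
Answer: -393739045/12287068 ≈ -32.045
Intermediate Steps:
w = 8 (w = 4*2 = 8)
d(k) = -35 + k (d(k) = (8 + k) - 43 = -35 + k)
46505/(-31*50 + 99) + d(-10)/(-8468) = 46505/(-31*50 + 99) + (-35 - 10)/(-8468) = 46505/(-1550 + 99) - 45*(-1/8468) = 46505/(-1451) + 45/8468 = 46505*(-1/1451) + 45/8468 = -46505/1451 + 45/8468 = -393739045/12287068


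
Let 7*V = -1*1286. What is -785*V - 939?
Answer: 1002937/7 ≈ 1.4328e+5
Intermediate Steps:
V = -1286/7 (V = (-1*1286)/7 = (⅐)*(-1286) = -1286/7 ≈ -183.71)
-785*V - 939 = -785*(-1286/7) - 939 = 1009510/7 - 939 = 1002937/7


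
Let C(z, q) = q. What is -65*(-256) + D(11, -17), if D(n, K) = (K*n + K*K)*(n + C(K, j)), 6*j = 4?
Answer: 17830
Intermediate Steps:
j = 2/3 (j = (1/6)*4 = 2/3 ≈ 0.66667)
D(n, K) = (2/3 + n)*(K**2 + K*n) (D(n, K) = (K*n + K*K)*(n + 2/3) = (K*n + K**2)*(2/3 + n) = (K**2 + K*n)*(2/3 + n) = (2/3 + n)*(K**2 + K*n))
-65*(-256) + D(11, -17) = -65*(-256) + (1/3)*(-17)*(2*(-17) + 2*11 + 3*11**2 + 3*(-17)*11) = 16640 + (1/3)*(-17)*(-34 + 22 + 3*121 - 561) = 16640 + (1/3)*(-17)*(-34 + 22 + 363 - 561) = 16640 + (1/3)*(-17)*(-210) = 16640 + 1190 = 17830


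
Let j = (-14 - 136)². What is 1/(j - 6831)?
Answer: 1/15669 ≈ 6.3820e-5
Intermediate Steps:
j = 22500 (j = (-150)² = 22500)
1/(j - 6831) = 1/(22500 - 6831) = 1/15669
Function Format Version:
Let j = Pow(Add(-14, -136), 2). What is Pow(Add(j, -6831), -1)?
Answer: Rational(1, 15669) ≈ 6.3820e-5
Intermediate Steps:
j = 22500 (j = Pow(-150, 2) = 22500)
Pow(Add(j, -6831), -1) = Pow(Add(22500, -6831), -1) = Pow(15669, -1) = Rational(1, 15669)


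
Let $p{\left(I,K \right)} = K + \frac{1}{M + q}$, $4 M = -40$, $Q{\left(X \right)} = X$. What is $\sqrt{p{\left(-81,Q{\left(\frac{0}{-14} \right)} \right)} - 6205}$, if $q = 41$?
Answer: $\frac{i \sqrt{5962974}}{31} \approx 78.772 i$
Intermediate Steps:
$M = -10$ ($M = \frac{1}{4} \left(-40\right) = -10$)
$p{\left(I,K \right)} = \frac{1}{31} + K$ ($p{\left(I,K \right)} = K + \frac{1}{-10 + 41} = K + \frac{1}{31} = \frac{1}{31} + K$)
$\sqrt{p{\left(-81,Q{\left(\frac{0}{-14} \right)} \right)} - 6205} = \sqrt{\left(\frac{1}{31} + \frac{0}{-14}\right) - 6205} = \sqrt{\left(\frac{1}{31} + 0 \left(- \frac{1}{14}\right)\right) - 6205} = \sqrt{\left(\frac{1}{31} + 0\right) - 6205} = \sqrt{\frac{1}{31} - 6205} = \sqrt{- \frac{192354}{31}} = \frac{i \sqrt{5962974}}{31}$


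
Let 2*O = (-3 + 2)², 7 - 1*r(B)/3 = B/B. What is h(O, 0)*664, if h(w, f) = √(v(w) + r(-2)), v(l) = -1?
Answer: 664*√17 ≈ 2737.7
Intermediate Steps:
r(B) = 18 (r(B) = 21 - 3*B/B = 21 - 3*1 = 21 - 3 = 18)
O = ½ (O = (-3 + 2)²/2 = (½)*(-1)² = (½)*1 = ½ ≈ 0.50000)
h(w, f) = √17 (h(w, f) = √(-1 + 18) = √17)
h(O, 0)*664 = √17*664 = 664*√17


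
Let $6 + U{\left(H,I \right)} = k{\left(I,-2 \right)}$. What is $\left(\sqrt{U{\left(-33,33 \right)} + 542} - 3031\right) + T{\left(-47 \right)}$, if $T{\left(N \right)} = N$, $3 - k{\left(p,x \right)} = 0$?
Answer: $-3078 + 7 \sqrt{11} \approx -3054.8$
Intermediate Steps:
$k{\left(p,x \right)} = 3$ ($k{\left(p,x \right)} = 3 - 0 = 3 + 0 = 3$)
$U{\left(H,I \right)} = -3$ ($U{\left(H,I \right)} = -6 + 3 = -3$)
$\left(\sqrt{U{\left(-33,33 \right)} + 542} - 3031\right) + T{\left(-47 \right)} = \left(\sqrt{-3 + 542} - 3031\right) - 47 = \left(\sqrt{539} - 3031\right) - 47 = \left(7 \sqrt{11} - 3031\right) - 47 = \left(-3031 + 7 \sqrt{11}\right) - 47 = -3078 + 7 \sqrt{11}$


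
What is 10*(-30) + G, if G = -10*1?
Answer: -310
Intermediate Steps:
G = -10
10*(-30) + G = 10*(-30) - 10 = -300 - 10 = -310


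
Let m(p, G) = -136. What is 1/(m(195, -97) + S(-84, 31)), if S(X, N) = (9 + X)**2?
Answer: 1/5489 ≈ 0.00018218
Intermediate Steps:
1/(m(195, -97) + S(-84, 31)) = 1/(-136 + (9 - 84)**2) = 1/(-136 + (-75)**2) = 1/(-136 + 5625) = 1/5489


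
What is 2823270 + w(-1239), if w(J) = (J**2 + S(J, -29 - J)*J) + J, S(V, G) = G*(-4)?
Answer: 10353912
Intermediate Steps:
S(V, G) = -4*G
w(J) = J + J**2 + J*(116 + 4*J) (w(J) = (J**2 + (-4*(-29 - J))*J) + J = (J**2 + (116 + 4*J)*J) + J = (J**2 + J*(116 + 4*J)) + J = J + J**2 + J*(116 + 4*J))
2823270 + w(-1239) = 2823270 - 1239*(117 + 5*(-1239)) = 2823270 - 1239*(117 - 6195) = 2823270 - 1239*(-6078) = 2823270 + 7530642 = 10353912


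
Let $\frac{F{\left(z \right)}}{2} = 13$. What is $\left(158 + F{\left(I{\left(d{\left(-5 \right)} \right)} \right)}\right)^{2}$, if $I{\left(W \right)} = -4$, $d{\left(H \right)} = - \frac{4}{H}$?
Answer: $33856$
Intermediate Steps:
$F{\left(z \right)} = 26$ ($F{\left(z \right)} = 2 \cdot 13 = 26$)
$\left(158 + F{\left(I{\left(d{\left(-5 \right)} \right)} \right)}\right)^{2} = \left(158 + 26\right)^{2} = 184^{2} = 33856$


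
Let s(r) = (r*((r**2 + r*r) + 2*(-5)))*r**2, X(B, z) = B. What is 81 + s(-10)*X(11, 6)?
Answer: -2089919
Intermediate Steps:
s(r) = r**3*(-10 + 2*r**2) (s(r) = (r*((r**2 + r**2) - 10))*r**2 = (r*(2*r**2 - 10))*r**2 = (r*(-10 + 2*r**2))*r**2 = r**3*(-10 + 2*r**2))
81 + s(-10)*X(11, 6) = 81 + (2*(-10)**3*(-5 + (-10)**2))*11 = 81 + (2*(-1000)*(-5 + 100))*11 = 81 + (2*(-1000)*95)*11 = 81 - 190000*11 = 81 - 2090000 = -2089919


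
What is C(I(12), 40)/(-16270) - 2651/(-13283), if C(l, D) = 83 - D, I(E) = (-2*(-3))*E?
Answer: 42560601/216114410 ≈ 0.19694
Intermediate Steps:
I(E) = 6*E
C(I(12), 40)/(-16270) - 2651/(-13283) = (83 - 1*40)/(-16270) - 2651/(-13283) = (83 - 40)*(-1/16270) - 2651*(-1/13283) = 43*(-1/16270) + 2651/13283 = -43/16270 + 2651/13283 = 42560601/216114410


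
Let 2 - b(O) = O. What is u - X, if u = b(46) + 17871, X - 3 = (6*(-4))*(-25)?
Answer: 17224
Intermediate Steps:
b(O) = 2 - O
X = 603 (X = 3 + (6*(-4))*(-25) = 3 - 24*(-25) = 3 + 600 = 603)
u = 17827 (u = (2 - 1*46) + 17871 = (2 - 46) + 17871 = -44 + 17871 = 17827)
u - X = 17827 - 1*603 = 17827 - 603 = 17224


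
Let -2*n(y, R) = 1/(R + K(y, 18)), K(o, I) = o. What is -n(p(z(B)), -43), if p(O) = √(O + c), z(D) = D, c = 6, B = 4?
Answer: -43/3678 - √10/3678 ≈ -0.012551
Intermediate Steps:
p(O) = √(6 + O) (p(O) = √(O + 6) = √(6 + O))
n(y, R) = -1/(2*(R + y))
-n(p(z(B)), -43) = -(-1)/(2*(-43) + 2*√(6 + 4)) = -(-1)/(-86 + 2*√10) = 1/(-86 + 2*√10)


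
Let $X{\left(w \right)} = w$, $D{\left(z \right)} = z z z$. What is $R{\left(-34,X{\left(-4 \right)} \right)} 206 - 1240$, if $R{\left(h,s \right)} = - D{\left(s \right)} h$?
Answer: $-449496$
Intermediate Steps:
$D{\left(z \right)} = z^{3}$ ($D{\left(z \right)} = z^{2} z = z^{3}$)
$R{\left(h,s \right)} = - h s^{3}$ ($R{\left(h,s \right)} = - s^{3} h = - h s^{3}$)
$R{\left(-34,X{\left(-4 \right)} \right)} 206 - 1240 = \left(-1\right) \left(-34\right) \left(-4\right)^{3} \cdot 206 - 1240 = \left(-1\right) \left(-34\right) \left(-64\right) 206 - 1240 = \left(-2176\right) 206 - 1240 = -448256 - 1240 = -449496$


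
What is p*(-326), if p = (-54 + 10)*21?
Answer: 301224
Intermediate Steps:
p = -924 (p = -44*21 = -924)
p*(-326) = -924*(-326) = 301224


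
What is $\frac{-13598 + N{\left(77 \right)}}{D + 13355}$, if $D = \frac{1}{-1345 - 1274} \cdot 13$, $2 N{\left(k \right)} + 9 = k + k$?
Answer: $- \frac{70846569}{69953464} \approx -1.0128$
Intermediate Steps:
$N{\left(k \right)} = - \frac{9}{2} + k$ ($N{\left(k \right)} = - \frac{9}{2} + \frac{k + k}{2} = - \frac{9}{2} + \frac{2 k}{2} = - \frac{9}{2} + k$)
$D = - \frac{13}{2619}$ ($D = \frac{1}{-2619} \cdot 13 = \left(- \frac{1}{2619}\right) 13 = - \frac{13}{2619} \approx -0.0049637$)
$\frac{-13598 + N{\left(77 \right)}}{D + 13355} = \frac{-13598 + \left(- \frac{9}{2} + 77\right)}{- \frac{13}{2619} + 13355} = \frac{-13598 + \frac{145}{2}}{\frac{34976732}{2619}} = \left(- \frac{27051}{2}\right) \frac{2619}{34976732} = - \frac{70846569}{69953464}$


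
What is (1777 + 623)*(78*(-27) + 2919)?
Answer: 1951200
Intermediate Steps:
(1777 + 623)*(78*(-27) + 2919) = 2400*(-2106 + 2919) = 2400*813 = 1951200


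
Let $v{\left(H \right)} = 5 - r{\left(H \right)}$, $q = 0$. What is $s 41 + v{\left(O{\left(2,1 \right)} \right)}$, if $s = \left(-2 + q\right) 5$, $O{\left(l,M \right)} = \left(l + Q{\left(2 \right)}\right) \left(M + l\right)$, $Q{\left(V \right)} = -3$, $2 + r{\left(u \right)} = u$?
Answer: $-400$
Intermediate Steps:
$r{\left(u \right)} = -2 + u$
$O{\left(l,M \right)} = \left(-3 + l\right) \left(M + l\right)$ ($O{\left(l,M \right)} = \left(l - 3\right) \left(M + l\right) = \left(-3 + l\right) \left(M + l\right)$)
$v{\left(H \right)} = 7 - H$ ($v{\left(H \right)} = 5 - \left(-2 + H\right) = 7 - H$)
$s = -10$ ($s = \left(-2 + 0\right) 5 = \left(-2\right) 5 = -10$)
$s 41 + v{\left(O{\left(2,1 \right)} \right)} = \left(-10\right) 41 - \left(-3 - 4 - 3\right) = -410 + \left(7 - \left(4 - 3 - 6 + 2\right)\right) = -410 + \left(7 - -3\right) = -410 + \left(7 + 3\right) = -410 + 10 = -400$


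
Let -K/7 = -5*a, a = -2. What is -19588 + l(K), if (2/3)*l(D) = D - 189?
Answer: -39953/2 ≈ -19977.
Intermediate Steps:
K = -70 (K = -(-35)*(-2) = -7*10 = -70)
l(D) = -567/2 + 3*D/2 (l(D) = 3*(D - 189)/2 = 3*(-189 + D)/2 = -567/2 + 3*D/2)
-19588 + l(K) = -19588 + (-567/2 + (3/2)*(-70)) = -19588 + (-567/2 - 105) = -19588 - 777/2 = -39953/2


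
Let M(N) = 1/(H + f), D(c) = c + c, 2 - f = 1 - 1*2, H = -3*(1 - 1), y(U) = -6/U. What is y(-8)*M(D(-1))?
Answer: ¼ ≈ 0.25000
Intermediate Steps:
H = 0 (H = -3*0 = 0)
f = 3 (f = 2 - (1 - 1*2) = 2 - (1 - 2) = 2 - 1*(-1) = 2 + 1 = 3)
D(c) = 2*c
M(N) = ⅓ (M(N) = 1/(0 + 3) = 1/3 = ⅓)
y(-8)*M(D(-1)) = -6/(-8)*(⅓) = -6*(-⅛)*(⅓) = (¾)*(⅓) = ¼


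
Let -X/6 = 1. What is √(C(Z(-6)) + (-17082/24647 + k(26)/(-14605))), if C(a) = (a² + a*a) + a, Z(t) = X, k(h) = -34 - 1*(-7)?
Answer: √172705735657028235/51424205 ≈ 8.0814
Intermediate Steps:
k(h) = -27 (k(h) = -34 + 7 = -27)
X = -6 (X = -6*1 = -6)
Z(t) = -6
C(a) = a + 2*a² (C(a) = (a² + a²) + a = 2*a² + a = a + 2*a²)
√(C(Z(-6)) + (-17082/24647 + k(26)/(-14605))) = √(-6*(1 + 2*(-6)) + (-17082/24647 - 27/(-14605))) = √(-6*(1 - 12) + (-17082*1/24647 - 27*(-1/14605))) = √(-6*(-11) + (-17082/24647 + 27/14605)) = √(66 - 248817141/359969435) = √(23509165569/359969435) = √172705735657028235/51424205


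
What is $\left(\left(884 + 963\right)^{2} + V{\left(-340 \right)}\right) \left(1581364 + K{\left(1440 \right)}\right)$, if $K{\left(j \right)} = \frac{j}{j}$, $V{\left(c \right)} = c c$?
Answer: $5577488587285$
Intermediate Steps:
$V{\left(c \right)} = c^{2}$
$K{\left(j \right)} = 1$
$\left(\left(884 + 963\right)^{2} + V{\left(-340 \right)}\right) \left(1581364 + K{\left(1440 \right)}\right) = \left(\left(884 + 963\right)^{2} + \left(-340\right)^{2}\right) \left(1581364 + 1\right) = \left(1847^{2} + 115600\right) 1581365 = \left(3411409 + 115600\right) 1581365 = 3527009 \cdot 1581365 = 5577488587285$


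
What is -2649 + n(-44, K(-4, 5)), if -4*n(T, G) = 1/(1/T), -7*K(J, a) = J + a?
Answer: -2638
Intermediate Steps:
K(J, a) = -J/7 - a/7 (K(J, a) = -(J + a)/7 = -J/7 - a/7)
n(T, G) = -T/4
-2649 + n(-44, K(-4, 5)) = -2649 - ¼*(-44) = -2649 + 11 = -2638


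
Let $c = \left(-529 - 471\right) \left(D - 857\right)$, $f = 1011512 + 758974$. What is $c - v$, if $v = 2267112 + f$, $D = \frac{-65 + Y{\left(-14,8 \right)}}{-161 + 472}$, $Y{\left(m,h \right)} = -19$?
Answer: $- \frac{989081978}{311} \approx -3.1803 \cdot 10^{6}$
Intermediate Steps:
$f = 1770486$
$D = - \frac{84}{311}$ ($D = \frac{-65 - 19}{-161 + 472} = - \frac{84}{311} \approx -0.2701$)
$v = 4037598$ ($v = 2267112 + 1770486 = 4037598$)
$c = \frac{266611000}{311}$ ($c = \left(-529 - 471\right) \left(- \frac{84}{311} - 857\right) = \left(-529 - 471\right) \left(- \frac{266611}{311}\right) = \left(-1000\right) \left(- \frac{266611}{311}\right) = \frac{266611000}{311} \approx 8.5727 \cdot 10^{5}$)
$c - v = \frac{266611000}{311} - 4037598 = - \frac{989081978}{311}$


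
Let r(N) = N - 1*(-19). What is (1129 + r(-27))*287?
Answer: 321727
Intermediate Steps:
r(N) = 19 + N (r(N) = N + 19 = 19 + N)
(1129 + r(-27))*287 = (1129 + (19 - 27))*287 = (1129 - 8)*287 = 1121*287 = 321727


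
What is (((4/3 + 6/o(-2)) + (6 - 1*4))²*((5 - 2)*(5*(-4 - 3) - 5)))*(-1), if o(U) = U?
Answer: 40/3 ≈ 13.333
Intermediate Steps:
(((4/3 + 6/o(-2)) + (6 - 1*4))²*((5 - 2)*(5*(-4 - 3) - 5)))*(-1) = (((4/3 + 6/(-2)) + (6 - 1*4))²*((5 - 2)*(5*(-4 - 3) - 5)))*(-1) = (((4*(⅓) + 6*(-½)) + (6 - 4))²*(3*(5*(-7) - 5)))*(-1) = (((4/3 - 3) + 2)²*(3*(-35 - 5)))*(-1) = ((-5/3 + 2)²*(3*(-40)))*(-1) = ((⅓)²*(-120))*(-1) = ((⅑)*(-120))*(-1) = -40/3*(-1) = 40/3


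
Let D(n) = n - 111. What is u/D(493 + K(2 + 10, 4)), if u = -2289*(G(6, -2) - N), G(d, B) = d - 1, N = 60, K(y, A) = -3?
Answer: 125895/379 ≈ 332.18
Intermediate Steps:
G(d, B) = -1 + d
D(n) = -111 + n
u = 125895 (u = -2289*((-1 + 6) - 1*60) = -2289*(5 - 60) = -2289*(-55) = 125895)
u/D(493 + K(2 + 10, 4)) = 125895/(-111 + (493 - 3)) = 125895/(-111 + 490) = 125895/379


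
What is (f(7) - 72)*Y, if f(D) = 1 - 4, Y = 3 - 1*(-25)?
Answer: -2100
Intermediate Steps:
Y = 28 (Y = 3 + 25 = 28)
f(D) = -3
(f(7) - 72)*Y = (-3 - 72)*28 = -75*28 = -2100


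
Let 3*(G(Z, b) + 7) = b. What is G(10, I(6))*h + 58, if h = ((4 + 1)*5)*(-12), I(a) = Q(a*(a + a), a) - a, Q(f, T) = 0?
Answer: 2758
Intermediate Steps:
I(a) = -a (I(a) = 0 - a = -a)
G(Z, b) = -7 + b/3
h = -300 (h = (5*5)*(-12) = 25*(-12) = -300)
G(10, I(6))*h + 58 = (-7 + (-1*6)/3)*(-300) + 58 = (-7 + (⅓)*(-6))*(-300) + 58 = (-7 - 2)*(-300) + 58 = -9*(-300) + 58 = 2700 + 58 = 2758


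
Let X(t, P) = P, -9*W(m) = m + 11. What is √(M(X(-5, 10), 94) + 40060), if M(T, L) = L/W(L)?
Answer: √49063630/35 ≈ 200.13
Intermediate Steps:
W(m) = -11/9 - m/9 (W(m) = -(m + 11)/9 = -(11 + m)/9 = -11/9 - m/9)
M(T, L) = L/(-11/9 - L/9)
√(M(X(-5, 10), 94) + 40060) = √(-9*94/(11 + 94) + 40060) = √(-9*94/105 + 40060) = √(-9*94*1/105 + 40060) = √(-282/35 + 40060) = √(1401818/35) = √49063630/35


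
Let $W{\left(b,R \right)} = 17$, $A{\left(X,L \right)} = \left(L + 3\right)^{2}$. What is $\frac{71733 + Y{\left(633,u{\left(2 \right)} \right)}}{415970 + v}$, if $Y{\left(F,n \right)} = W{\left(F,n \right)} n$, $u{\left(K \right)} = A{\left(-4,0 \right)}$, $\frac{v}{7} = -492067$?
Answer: $- \frac{71886}{3028499} \approx -0.023737$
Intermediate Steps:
$v = -3444469$ ($v = 7 \left(-492067\right) = -3444469$)
$A{\left(X,L \right)} = \left(3 + L\right)^{2}$
$u{\left(K \right)} = 9$ ($u{\left(K \right)} = \left(3 + 0\right)^{2} = 3^{2} = 9$)
$Y{\left(F,n \right)} = 17 n$
$\frac{71733 + Y{\left(633,u{\left(2 \right)} \right)}}{415970 + v} = \frac{71733 + 17 \cdot 9}{415970 - 3444469} = \frac{71733 + 153}{-3028499} = 71886 \left(- \frac{1}{3028499}\right) = - \frac{71886}{3028499}$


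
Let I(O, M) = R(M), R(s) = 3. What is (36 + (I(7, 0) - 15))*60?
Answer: 1440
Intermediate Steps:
I(O, M) = 3
(36 + (I(7, 0) - 15))*60 = (36 + (3 - 15))*60 = (36 - 12)*60 = 24*60 = 1440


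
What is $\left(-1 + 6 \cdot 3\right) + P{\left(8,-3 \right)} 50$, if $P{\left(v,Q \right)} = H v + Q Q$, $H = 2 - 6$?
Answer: $-1133$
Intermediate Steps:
$H = -4$
$P{\left(v,Q \right)} = Q^{2} - 4 v$ ($P{\left(v,Q \right)} = - 4 v + Q Q = - 4 v + Q^{2} = Q^{2} - 4 v$)
$\left(-1 + 6 \cdot 3\right) + P{\left(8,-3 \right)} 50 = \left(-1 + 6 \cdot 3\right) + \left(\left(-3\right)^{2} - 32\right) 50 = \left(-1 + 18\right) + \left(9 - 32\right) 50 = 17 - 1150 = -1133$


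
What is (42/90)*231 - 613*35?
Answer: -106736/5 ≈ -21347.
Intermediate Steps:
(42/90)*231 - 613*35 = (42*(1/90))*231 - 1*21455 = (7/15)*231 - 21455 = 539/5 - 21455 = -106736/5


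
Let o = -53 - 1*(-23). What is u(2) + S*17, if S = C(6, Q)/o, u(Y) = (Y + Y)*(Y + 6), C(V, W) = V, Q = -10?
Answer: 143/5 ≈ 28.600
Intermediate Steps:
o = -30 (o = -53 + 23 = -30)
u(Y) = 2*Y*(6 + Y) (u(Y) = (2*Y)*(6 + Y) = 2*Y*(6 + Y))
S = -⅕ (S = 6/(-30) = 6*(-1/30) = -⅕ ≈ -0.20000)
u(2) + S*17 = 2*2*(6 + 2) - ⅕*17 = 2*2*8 - 17/5 = 32 - 17/5 = 143/5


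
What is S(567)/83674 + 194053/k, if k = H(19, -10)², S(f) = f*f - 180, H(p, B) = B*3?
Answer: 8263184411/37653300 ≈ 219.45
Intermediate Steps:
H(p, B) = 3*B
S(f) = -180 + f² (S(f) = f² - 180 = -180 + f²)
k = 900 (k = (3*(-10))² = (-30)² = 900)
S(567)/83674 + 194053/k = (-180 + 567²)/83674 + 194053/900 = (-180 + 321489)*(1/83674) + 194053*(1/900) = 321309*(1/83674) + 194053/900 = 321309/83674 + 194053/900 = 8263184411/37653300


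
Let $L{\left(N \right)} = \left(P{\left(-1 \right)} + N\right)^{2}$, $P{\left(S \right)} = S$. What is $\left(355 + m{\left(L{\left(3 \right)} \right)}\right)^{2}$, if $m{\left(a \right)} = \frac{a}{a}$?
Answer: $126736$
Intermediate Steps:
$L{\left(N \right)} = \left(-1 + N\right)^{2}$
$m{\left(a \right)} = 1$
$\left(355 + m{\left(L{\left(3 \right)} \right)}\right)^{2} = \left(355 + 1\right)^{2} = 356^{2} = 126736$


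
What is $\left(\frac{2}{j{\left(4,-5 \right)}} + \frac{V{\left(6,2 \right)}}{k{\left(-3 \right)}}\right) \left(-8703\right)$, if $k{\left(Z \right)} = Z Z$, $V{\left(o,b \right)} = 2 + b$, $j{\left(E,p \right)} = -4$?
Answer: $\frac{967}{2} \approx 483.5$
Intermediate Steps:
$k{\left(Z \right)} = Z^{2}$
$\left(\frac{2}{j{\left(4,-5 \right)}} + \frac{V{\left(6,2 \right)}}{k{\left(-3 \right)}}\right) \left(-8703\right) = \left(\frac{2}{-4} + \frac{2 + 2}{\left(-3\right)^{2}}\right) \left(-8703\right) = \left(2 \left(- \frac{1}{4}\right) + \frac{4}{9}\right) \left(-8703\right) = \left(- \frac{1}{2} + 4 \cdot \frac{1}{9}\right) \left(-8703\right) = \left(- \frac{1}{2} + \frac{4}{9}\right) \left(-8703\right) = \left(- \frac{1}{18}\right) \left(-8703\right) = \frac{967}{2}$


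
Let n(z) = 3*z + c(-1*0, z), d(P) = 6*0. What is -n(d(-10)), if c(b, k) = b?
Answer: 0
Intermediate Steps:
d(P) = 0
n(z) = 3*z (n(z) = 3*z - 1*0 = 3*z + 0 = 3*z)
-n(d(-10)) = -3*0 = -1*0 = 0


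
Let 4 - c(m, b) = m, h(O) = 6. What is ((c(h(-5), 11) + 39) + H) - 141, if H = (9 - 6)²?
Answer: -95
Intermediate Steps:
c(m, b) = 4 - m
H = 9 (H = 3² = 9)
((c(h(-5), 11) + 39) + H) - 141 = (((4 - 1*6) + 39) + 9) - 141 = (((4 - 6) + 39) + 9) - 141 = ((-2 + 39) + 9) - 141 = (37 + 9) - 141 = 46 - 141 = -95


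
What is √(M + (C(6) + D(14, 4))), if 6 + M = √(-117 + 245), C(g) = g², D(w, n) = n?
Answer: √(34 + 8*√2) ≈ 6.7315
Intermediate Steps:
M = -6 + 8*√2 (M = -6 + √(-117 + 245) = -6 + √128 = -6 + 8*√2 ≈ 5.3137)
√(M + (C(6) + D(14, 4))) = √((-6 + 8*√2) + (6² + 4)) = √((-6 + 8*√2) + (36 + 4)) = √((-6 + 8*√2) + 40) = √(34 + 8*√2)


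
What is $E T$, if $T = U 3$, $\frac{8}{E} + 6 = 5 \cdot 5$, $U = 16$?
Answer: $\frac{384}{19} \approx 20.211$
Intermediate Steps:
$E = \frac{8}{19}$ ($E = \frac{8}{-6 + 5 \cdot 5} = \frac{8}{-6 + 25} = \frac{8}{19} \approx 0.42105$)
$T = 48$ ($T = 16 \cdot 3 = 48$)
$E T = \frac{8}{19} \cdot 48 = \frac{384}{19}$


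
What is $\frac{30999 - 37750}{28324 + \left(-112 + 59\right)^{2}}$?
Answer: $- \frac{6751}{31133} \approx -0.21684$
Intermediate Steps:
$\frac{30999 - 37750}{28324 + \left(-112 + 59\right)^{2}} = - \frac{6751}{28324 + \left(-53\right)^{2}} = - \frac{6751}{28324 + 2809} = - \frac{6751}{31133}$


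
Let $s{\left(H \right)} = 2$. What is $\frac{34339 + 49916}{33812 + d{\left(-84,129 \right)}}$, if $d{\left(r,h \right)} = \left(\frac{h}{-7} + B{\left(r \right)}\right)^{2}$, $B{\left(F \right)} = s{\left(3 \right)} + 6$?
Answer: $\frac{1376165}{554039} \approx 2.4839$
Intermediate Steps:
$B{\left(F \right)} = 8$ ($B{\left(F \right)} = 2 + 6 = 8$)
$d{\left(r,h \right)} = \left(8 - \frac{h}{7}\right)^{2}$ ($d{\left(r,h \right)} = \left(\frac{h}{-7} + 8\right)^{2} = \left(h \left(- \frac{1}{7}\right) + 8\right)^{2} = \left(- \frac{h}{7} + 8\right)^{2} = \left(8 - \frac{h}{7}\right)^{2}$)
$\frac{34339 + 49916}{33812 + d{\left(-84,129 \right)}} = \frac{34339 + 49916}{33812 + \frac{\left(-56 + 129\right)^{2}}{49}} = \frac{84255}{33812 + \frac{73^{2}}{49}} = \frac{84255}{33812 + \frac{1}{49} \cdot 5329} = \frac{84255}{33812 + \frac{5329}{49}} = \frac{84255}{\frac{1662117}{49}} = 84255 \cdot \frac{49}{1662117} = \frac{1376165}{554039}$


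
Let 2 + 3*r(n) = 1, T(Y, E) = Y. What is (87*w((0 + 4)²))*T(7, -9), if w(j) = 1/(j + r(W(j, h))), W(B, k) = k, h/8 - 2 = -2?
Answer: 1827/47 ≈ 38.872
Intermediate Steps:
h = 0 (h = 16 + 8*(-2) = 16 - 16 = 0)
r(n) = -⅓ (r(n) = -⅔ + (⅓)*1 = -⅔ + ⅓ = -⅓)
w(j) = 1/(-⅓ + j) (w(j) = 1/(j - ⅓) = 1/(-⅓ + j))
(87*w((0 + 4)²))*T(7, -9) = (87*(3/(-1 + 3*(0 + 4)²)))*7 = (87*(3/(-1 + 3*4²)))*7 = (87*(3/(-1 + 3*16)))*7 = (87*(3/(-1 + 48)))*7 = (87*(3/47))*7 = (261/47)*7 = 1827/47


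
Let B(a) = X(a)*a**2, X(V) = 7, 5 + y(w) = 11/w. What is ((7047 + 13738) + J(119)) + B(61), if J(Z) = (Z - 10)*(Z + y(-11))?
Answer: 59149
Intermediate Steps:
y(w) = -5 + 11/w
J(Z) = (-10 + Z)*(-6 + Z) (J(Z) = (Z - 10)*(Z + (-5 + 11/(-11))) = (-10 + Z)*(Z + (-5 + 11*(-1/11))) = (-10 + Z)*(Z + (-5 - 1)) = (-10 + Z)*(Z - 6) = (-10 + Z)*(-6 + Z))
B(a) = 7*a**2
((7047 + 13738) + J(119)) + B(61) = ((7047 + 13738) + (60 + 119**2 - 16*119)) + 7*61**2 = (20785 + (60 + 14161 - 1904)) + 7*3721 = (20785 + 12317) + 26047 = 33102 + 26047 = 59149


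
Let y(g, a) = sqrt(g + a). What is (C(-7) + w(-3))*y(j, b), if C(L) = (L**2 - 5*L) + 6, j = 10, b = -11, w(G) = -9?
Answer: 81*I ≈ 81.0*I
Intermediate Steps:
y(g, a) = sqrt(a + g)
C(L) = 6 + L**2 - 5*L
(C(-7) + w(-3))*y(j, b) = ((6 + (-7)**2 - 5*(-7)) - 9)*sqrt(-11 + 10) = ((6 + 49 + 35) - 9)*sqrt(-1) = (90 - 9)*I = 81*I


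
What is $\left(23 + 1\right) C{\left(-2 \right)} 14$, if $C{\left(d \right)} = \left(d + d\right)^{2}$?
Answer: $5376$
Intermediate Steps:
$C{\left(d \right)} = 4 d^{2}$ ($C{\left(d \right)} = \left(2 d\right)^{2} = 4 d^{2}$)
$\left(23 + 1\right) C{\left(-2 \right)} 14 = \left(23 + 1\right) 4 \left(-2\right)^{2} \cdot 14 = 24 \cdot 4 \cdot 4 \cdot 14 = 24 \cdot 16 \cdot 14 = 384 \cdot 14 = 5376$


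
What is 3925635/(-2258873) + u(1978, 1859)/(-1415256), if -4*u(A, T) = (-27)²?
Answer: -7407155743941/4262511421984 ≈ -1.7377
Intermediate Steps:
u(A, T) = -729/4 (u(A, T) = -¼*(-27)² = -¼*729 = -729/4)
3925635/(-2258873) + u(1978, 1859)/(-1415256) = 3925635/(-2258873) - 729/4/(-1415256) = 3925635*(-1/2258873) - 729/4*(-1/1415256) = -3925635/2258873 + 243/1887008 = -7407155743941/4262511421984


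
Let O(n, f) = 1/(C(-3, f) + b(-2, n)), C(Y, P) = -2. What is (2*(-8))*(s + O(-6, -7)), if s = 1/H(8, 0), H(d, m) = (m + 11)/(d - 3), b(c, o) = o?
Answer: -58/11 ≈ -5.2727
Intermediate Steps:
H(d, m) = (11 + m)/(-3 + d)
O(n, f) = 1/(-2 + n)
s = 5/11 (s = 1/((11 + 0)/(-3 + 8)) = 1/(11/5) = 5/11 ≈ 0.45455)
(2*(-8))*(s + O(-6, -7)) = (2*(-8))*(5/11 + 1/(-2 - 6)) = -16*(5/11 + 1/(-8)) = -16*(5/11 - ⅛) = -16*29/88 = -58/11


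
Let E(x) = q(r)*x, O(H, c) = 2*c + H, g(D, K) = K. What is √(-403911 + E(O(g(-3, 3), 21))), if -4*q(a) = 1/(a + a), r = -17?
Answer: 9*I*√23057814/68 ≈ 635.54*I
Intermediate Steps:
q(a) = -1/(8*a) (q(a) = -1/(4*(a + a)) = -1/(2*a)/4 = -1/(8*a))
O(H, c) = H + 2*c
E(x) = x/136 (E(x) = (-⅛/(-17))*x = (-⅛*(-1/17))*x = x/136)
√(-403911 + E(O(g(-3, 3), 21))) = √(-403911 + (3 + 2*21)/136) = √(-403911 + (3 + 42)/136) = √(-403911 + (1/136)*45) = √(-403911 + 45/136) = √(-54931851/136) = 9*I*√23057814/68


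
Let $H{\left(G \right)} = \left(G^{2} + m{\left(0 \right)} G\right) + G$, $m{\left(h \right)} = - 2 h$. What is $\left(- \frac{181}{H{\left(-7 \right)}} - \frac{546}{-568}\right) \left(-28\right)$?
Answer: $\frac{19969}{213} \approx 93.751$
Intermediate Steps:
$H{\left(G \right)} = G + G^{2}$ ($H{\left(G \right)} = \left(G^{2} + \left(-2\right) 0 G\right) + G = \left(G^{2} + 0 G\right) + G = \left(G^{2} + 0\right) + G = G^{2} + G = G + G^{2}$)
$\left(- \frac{181}{H{\left(-7 \right)}} - \frac{546}{-568}\right) \left(-28\right) = \left(- \frac{181}{\left(-7\right) \left(1 - 7\right)} - \frac{546}{-568}\right) \left(-28\right) = \left(- \frac{181}{\left(-7\right) \left(-6\right)} - - \frac{273}{284}\right) \left(-28\right) = \left(- \frac{181}{42} + \frac{273}{284}\right) \left(-28\right) = \left(- \frac{19969}{5964}\right) \left(-28\right) = \frac{19969}{213}$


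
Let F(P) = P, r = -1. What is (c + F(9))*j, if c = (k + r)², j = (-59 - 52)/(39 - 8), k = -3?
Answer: -2775/31 ≈ -89.516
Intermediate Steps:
j = -111/31 ≈ -3.5806
c = 16 (c = (-3 - 1)² = (-4)² = 16)
(c + F(9))*j = (16 + 9)*(-111/31) = 25*(-111/31) = -2775/31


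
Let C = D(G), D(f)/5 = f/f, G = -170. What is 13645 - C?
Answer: 13640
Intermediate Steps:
D(f) = 5 (D(f) = 5*(f/f) = 5*1 = 5)
C = 5
13645 - C = 13645 - 1*5 = 13645 - 5 = 13640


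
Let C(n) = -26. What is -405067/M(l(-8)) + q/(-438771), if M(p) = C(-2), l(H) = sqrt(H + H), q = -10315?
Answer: 13671686219/877542 ≈ 15580.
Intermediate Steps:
l(H) = sqrt(2)*sqrt(H) (l(H) = sqrt(2*H) = sqrt(2)*sqrt(H))
M(p) = -26
-405067/M(l(-8)) + q/(-438771) = -405067/(-26) - 10315/(-438771) = -405067*(-1/26) - 10315*(-1/438771) = 31159/2 + 10315/438771 = 13671686219/877542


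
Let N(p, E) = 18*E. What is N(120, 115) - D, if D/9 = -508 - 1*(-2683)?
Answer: -17505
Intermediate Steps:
D = 19575 (D = 9*(-508 - 1*(-2683)) = 9*(-508 + 2683) = 9*2175 = 19575)
N(120, 115) - D = 18*115 - 1*19575 = 2070 - 19575 = -17505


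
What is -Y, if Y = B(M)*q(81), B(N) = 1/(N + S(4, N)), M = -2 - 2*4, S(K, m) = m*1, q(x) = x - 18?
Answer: 63/20 ≈ 3.1500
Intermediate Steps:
q(x) = -18 + x
S(K, m) = m
M = -10 (M = -2 - 8 = -10)
B(N) = 1/(2*N) (B(N) = 1/(N + N) = 1/(2*N))
Y = -63/20 (Y = ((½)/(-10))*(-18 + 81) = ((½)*(-⅒))*63 = -1/20*63 = -63/20 ≈ -3.1500)
-Y = -1*(-63/20) = 63/20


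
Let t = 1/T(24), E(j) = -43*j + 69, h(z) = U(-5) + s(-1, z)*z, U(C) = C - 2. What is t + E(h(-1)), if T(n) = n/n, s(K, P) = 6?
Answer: 629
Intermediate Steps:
U(C) = -2 + C
T(n) = 1
h(z) = -7 + 6*z (h(z) = (-2 - 5) + 6*z = -7 + 6*z)
E(j) = 69 - 43*j
t = 1 (t = 1/1 = 1)
t + E(h(-1)) = 1 + (69 - 43*(-7 + 6*(-1))) = 1 + (69 - 43*(-7 - 6)) = 1 + (69 - 43*(-13)) = 1 + (69 + 559) = 1 + 628 = 629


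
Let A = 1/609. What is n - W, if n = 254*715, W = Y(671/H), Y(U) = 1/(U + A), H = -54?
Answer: 24734384912/136195 ≈ 1.8161e+5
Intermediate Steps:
A = 1/609 ≈ 0.0016420
Y(U) = 1/(1/609 + U) (Y(U) = 1/(U + 1/609) = 1/(1/609 + U))
W = -10962/136195 (W = 609/(1 + 609*(671/(-54))) = 609/(1 + 609*(671*(-1/54))) = 609/(1 + 609*(-671/54)) = 609/(1 - 136213/18) = 609/(-136195/18) = 609*(-18/136195) = -10962/136195 ≈ -0.080487)
n = 181610
n - W = 181610 - 1*(-10962/136195) = 181610 + 10962/136195 = 24734384912/136195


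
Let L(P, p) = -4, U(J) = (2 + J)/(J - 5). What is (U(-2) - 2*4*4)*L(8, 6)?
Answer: 128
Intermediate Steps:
U(J) = (2 + J)/(-5 + J)
(U(-2) - 2*4*4)*L(8, 6) = ((2 - 2)/(-5 - 2) - 2*4*4)*(-4) = (0/(-7) - 8*4)*(-4) = (-⅐*0 - 32)*(-4) = (0 - 32)*(-4) = -32*(-4) = 128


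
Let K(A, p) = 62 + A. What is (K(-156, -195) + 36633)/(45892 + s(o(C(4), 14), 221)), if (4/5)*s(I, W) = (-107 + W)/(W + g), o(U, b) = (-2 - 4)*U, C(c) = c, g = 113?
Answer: 24408052/30656141 ≈ 0.79619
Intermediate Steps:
o(U, b) = -6*U
s(I, W) = 5*(-107 + W)/(4*(113 + W)) (s(I, W) = 5*((-107 + W)/(W + 113))/4 = 5*((-107 + W)/(113 + W))/4 = 5*(-107 + W)/(4*(113 + W)))
(K(-156, -195) + 36633)/(45892 + s(o(C(4), 14), 221)) = ((62 - 156) + 36633)/(45892 + 5*(-107 + 221)/(4*(113 + 221))) = (-94 + 36633)/(45892 + (5/4)*114/334) = 36539/(45892 + (5/4)*(1/334)*114) = 36539/(45892 + 285/668) = 36539/(30656141/668) = 36539*(668/30656141) = 24408052/30656141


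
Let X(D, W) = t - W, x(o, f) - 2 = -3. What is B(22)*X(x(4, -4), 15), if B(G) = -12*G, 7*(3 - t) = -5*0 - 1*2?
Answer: 21648/7 ≈ 3092.6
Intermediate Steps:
x(o, f) = -1 (x(o, f) = 2 - 3 = -1)
t = 23/7 (t = 3 - (-5*0 - 1*2)/7 = 3 - (0 - 2)/7 = 3 - ⅐*(-2) = 3 + 2/7 = 23/7 ≈ 3.2857)
X(D, W) = 23/7 - W
B(22)*X(x(4, -4), 15) = (-12*22)*(23/7 - 1*15) = -264*(23/7 - 15) = -264*(-82/7) = 21648/7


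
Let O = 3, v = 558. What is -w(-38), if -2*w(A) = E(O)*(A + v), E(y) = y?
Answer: 780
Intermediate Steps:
w(A) = -837 - 3*A/2 (w(A) = -3*(A + 558)/2 = -3*(558 + A)/2 = -(1674 + 3*A)/2 = -837 - 3*A/2)
-w(-38) = -(-837 - 3/2*(-38)) = -(-837 + 57) = -1*(-780) = 780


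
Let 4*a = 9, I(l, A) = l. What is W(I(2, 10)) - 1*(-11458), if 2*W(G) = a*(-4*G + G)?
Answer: 45805/4 ≈ 11451.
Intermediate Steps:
a = 9/4 (a = (1/4)*9 = 9/4 ≈ 2.2500)
W(G) = -27*G/8 (W(G) = (9*(-4*G + G)/4)/2 = (9*(-3*G)/4)/2 = (-27*G/4)/2 = -27*G/8)
W(I(2, 10)) - 1*(-11458) = -27/8*2 - 1*(-11458) = -27/4 + 11458 = 45805/4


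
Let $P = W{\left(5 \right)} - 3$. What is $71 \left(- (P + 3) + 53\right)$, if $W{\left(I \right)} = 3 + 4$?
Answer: $3266$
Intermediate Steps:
$W{\left(I \right)} = 7$
$P = 4$ ($P = 7 - 3 = 4$)
$71 \left(- (P + 3) + 53\right) = 71 \left(- (4 + 3) + 53\right) = 71 \left(\left(-1\right) 7 + 53\right) = 71 \left(-7 + 53\right) = 71 \cdot 46 = 3266$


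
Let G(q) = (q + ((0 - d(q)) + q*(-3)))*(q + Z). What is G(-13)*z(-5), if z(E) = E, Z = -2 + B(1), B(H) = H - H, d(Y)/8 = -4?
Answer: 4350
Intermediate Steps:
d(Y) = -32 (d(Y) = 8*(-4) = -32)
B(H) = 0
Z = -2 (Z = -2 + 0 = -2)
G(q) = (-2 + q)*(32 - 2*q) (G(q) = (q + ((0 - 1*(-32)) + q*(-3)))*(q - 2) = (q + ((0 + 32) - 3*q))*(-2 + q) = (q + (32 - 3*q))*(-2 + q) = (32 - 2*q)*(-2 + q) = (-2 + q)*(32 - 2*q))
G(-13)*z(-5) = (-64 - 2*(-13)**2 + 36*(-13))*(-5) = (-64 - 2*169 - 468)*(-5) = (-64 - 338 - 468)*(-5) = -870*(-5) = 4350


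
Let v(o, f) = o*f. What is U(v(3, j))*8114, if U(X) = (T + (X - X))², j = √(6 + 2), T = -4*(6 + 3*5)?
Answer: 57252384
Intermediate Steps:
T = -84 (T = -4*(6 + 15) = -4*21 = -84)
j = 2*√2 (j = √8 = 2*√2 ≈ 2.8284)
v(o, f) = f*o
U(X) = 7056 (U(X) = (-84 + (X - X))² = (-84 + 0)² = (-84)² = 7056)
U(v(3, j))*8114 = 7056*8114 = 57252384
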